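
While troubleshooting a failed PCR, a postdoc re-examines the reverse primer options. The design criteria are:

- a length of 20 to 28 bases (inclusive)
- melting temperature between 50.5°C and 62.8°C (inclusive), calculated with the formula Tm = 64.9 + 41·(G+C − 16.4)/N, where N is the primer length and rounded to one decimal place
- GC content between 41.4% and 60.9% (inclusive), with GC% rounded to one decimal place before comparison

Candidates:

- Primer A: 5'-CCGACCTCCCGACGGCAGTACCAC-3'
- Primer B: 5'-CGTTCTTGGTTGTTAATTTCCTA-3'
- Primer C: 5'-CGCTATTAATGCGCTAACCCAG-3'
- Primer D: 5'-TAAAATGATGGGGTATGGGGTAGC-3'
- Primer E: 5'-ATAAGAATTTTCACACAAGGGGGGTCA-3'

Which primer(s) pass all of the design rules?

Primer A (24 nt, A=5 T=2 G=5 C=12): length 24 ✓; Tm = 64.9 + 41·(17 − 16.4)/24 = 65.9°C, outside 50.5–62.8°C ✗; GC 17/24 = 70.8%, outside 41.4–60.9% ✗ — fails.
Primer B (23 nt, A=3 T=12 G=4 C=4): length 23 ✓; Tm = 64.9 + 41·(8 − 16.4)/23 = 49.9°C, outside 50.5–62.8°C ✗; GC 8/23 = 34.8%, outside 41.4–60.9% ✗ — fails.
Primer C (22 nt, A=6 T=5 G=4 C=7): length 22 ✓; Tm = 64.9 + 41·(11 − 16.4)/22 = 54.8°C ✓; GC 11/22 = 50.0% ✓ — passes.
Primer D (24 nt, A=7 T=6 G=10 C=1): length 24 ✓; Tm = 64.9 + 41·(11 − 16.4)/24 = 55.7°C ✓; GC 11/24 = 45.8% ✓ — passes.
Primer E (27 nt, A=10 T=6 G=7 C=4): length 27 ✓; Tm = 64.9 + 41·(11 − 16.4)/27 = 56.7°C ✓; GC 11/27 = 40.7%, outside 41.4–60.9% ✗ — fails.

Primer C and Primer D.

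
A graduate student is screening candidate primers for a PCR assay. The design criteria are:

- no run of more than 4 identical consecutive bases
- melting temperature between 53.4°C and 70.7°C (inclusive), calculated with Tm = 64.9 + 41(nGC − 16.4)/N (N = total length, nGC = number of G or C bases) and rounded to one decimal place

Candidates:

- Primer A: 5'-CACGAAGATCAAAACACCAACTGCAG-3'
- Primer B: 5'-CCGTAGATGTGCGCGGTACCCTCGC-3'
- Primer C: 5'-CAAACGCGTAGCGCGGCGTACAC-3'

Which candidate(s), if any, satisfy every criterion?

Primer A (26 nt, A=12 T=2 G=4 C=8): longest run = 4 ✓; Tm = 64.9 + 41·(12 − 16.4)/26 = 58.0°C ✓ — passes.
Primer B (25 nt, A=3 T=5 G=8 C=9): longest run = 3 ✓; Tm = 64.9 + 41·(17 − 16.4)/25 = 65.9°C ✓ — passes.
Primer C (23 nt, A=6 T=2 G=7 C=8): longest run = 3 ✓; Tm = 64.9 + 41·(15 − 16.4)/23 = 62.4°C ✓ — passes.

Primer A, Primer B and Primer C.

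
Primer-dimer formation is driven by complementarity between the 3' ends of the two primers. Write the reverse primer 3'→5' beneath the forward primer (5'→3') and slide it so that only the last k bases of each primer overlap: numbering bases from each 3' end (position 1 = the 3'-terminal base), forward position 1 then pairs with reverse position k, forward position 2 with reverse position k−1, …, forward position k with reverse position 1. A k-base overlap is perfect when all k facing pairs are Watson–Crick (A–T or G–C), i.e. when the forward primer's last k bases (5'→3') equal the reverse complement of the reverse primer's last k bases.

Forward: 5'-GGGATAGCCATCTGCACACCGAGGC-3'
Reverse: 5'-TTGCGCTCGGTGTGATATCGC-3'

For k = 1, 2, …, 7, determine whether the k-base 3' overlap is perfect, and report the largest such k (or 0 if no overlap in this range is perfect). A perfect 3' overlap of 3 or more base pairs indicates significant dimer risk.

Last 7 bases (5'→3') — forward …CCGAGGC, reverse …ATATCGC.
Reverse complement of the reverse primer's last 7 bases: GCGATAT; its first k bases are the reverse complement of the reverse primer's last k bases, so a perfect k-base overlap needs the forward primer's last k bases to equal them.
Comparing (forward last k vs required): k=1: C vs G ✗; k=2: GC vs GC ✓; k=3: GGC vs GCG ✗; k=4: AGGC vs GCGA ✗; k=5: GAGGC vs GCGAT ✗; k=6: CGAGGC vs GCGATA ✗; k=7: CCGAGGC vs GCGATAT ✗.
Only k = 2 is perfect, so the longest perfect 3' overlap is 2.

Longest perfect overlap: 2 complementary base pairs; below the dimer-risk threshold (threshold 3).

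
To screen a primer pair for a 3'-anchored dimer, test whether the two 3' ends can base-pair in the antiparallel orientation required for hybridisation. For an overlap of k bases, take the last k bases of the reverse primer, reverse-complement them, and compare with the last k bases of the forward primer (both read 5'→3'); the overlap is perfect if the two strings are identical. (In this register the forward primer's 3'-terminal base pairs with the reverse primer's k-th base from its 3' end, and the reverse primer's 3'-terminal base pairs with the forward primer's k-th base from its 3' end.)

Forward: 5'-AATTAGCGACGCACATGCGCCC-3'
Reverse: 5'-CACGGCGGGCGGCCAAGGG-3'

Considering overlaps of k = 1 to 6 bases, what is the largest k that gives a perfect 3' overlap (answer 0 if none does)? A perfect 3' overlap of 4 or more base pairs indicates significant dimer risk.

Last 6 bases (5'→3') — forward …GCGCCC, reverse …CAAGGG.
Reverse complement of the reverse primer's last 6 bases: CCCTTG; its first k bases are the reverse complement of the reverse primer's last k bases, so a perfect k-base overlap needs the forward primer's last k bases to equal them.
Comparing (forward last k vs required): k=1: C vs C ✓; k=2: CC vs CC ✓; k=3: CCC vs CCC ✓; k=4: GCCC vs CCCT ✗; k=5: CGCCC vs CCCTT ✗; k=6: GCGCCC vs CCCTTG ✗.
Perfect overlaps at k = 1, 2, 3; the largest is 3.

Longest perfect overlap: 3 complementary base pairs; below the dimer-risk threshold (threshold 4).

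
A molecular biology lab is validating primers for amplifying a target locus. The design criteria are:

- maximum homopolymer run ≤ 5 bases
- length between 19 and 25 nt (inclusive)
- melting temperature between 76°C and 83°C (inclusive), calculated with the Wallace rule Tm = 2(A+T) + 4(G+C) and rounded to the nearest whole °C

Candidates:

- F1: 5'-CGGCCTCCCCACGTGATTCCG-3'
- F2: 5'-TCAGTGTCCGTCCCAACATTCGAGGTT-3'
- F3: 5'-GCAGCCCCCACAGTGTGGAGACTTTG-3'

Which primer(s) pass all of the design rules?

None of the candidates satisfy all criteria.

F1 (21 nt, A=2 T=4 G=5 C=10): longest run = 4 ✓; length 21 ✓; Tm = 2·6 + 4·15 = 72°C, outside 76–83°C ✗ — fails.
F2 (27 nt, A=5 T=8 G=6 C=8): longest run = 3 ✓; length 27, outside 19–25 ✗; Tm = 2·13 + 4·14 = 82°C ✓ — fails.
F3 (26 nt, A=5 T=5 G=8 C=8): longest run = 5 ✓; length 26, outside 19–25 ✗; Tm = 2·10 + 4·16 = 84°C, outside 76–83°C ✗ — fails.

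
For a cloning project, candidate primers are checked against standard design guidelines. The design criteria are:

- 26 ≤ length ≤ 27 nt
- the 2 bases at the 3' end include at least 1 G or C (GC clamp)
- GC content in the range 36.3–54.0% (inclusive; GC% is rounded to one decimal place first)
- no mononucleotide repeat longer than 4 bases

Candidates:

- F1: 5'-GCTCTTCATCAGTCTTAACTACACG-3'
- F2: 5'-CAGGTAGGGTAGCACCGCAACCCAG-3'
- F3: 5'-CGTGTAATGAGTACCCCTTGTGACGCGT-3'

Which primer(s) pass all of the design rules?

F1 (25 nt, A=6 T=8 G=3 C=8): length 25, outside 26–27 ✗; 3' end CG has 2 G/C ✓; GC 11/25 = 44.0% ✓; longest run = 2 ✓ — fails.
F2 (25 nt, A=7 T=2 G=8 C=8): length 25, outside 26–27 ✗; 3' end AG has 1 G/C ✓; GC 16/25 = 64.0%, outside 36.3–54.0% ✗; longest run = 3 ✓ — fails.
F3 (28 nt, A=5 T=8 G=8 C=7): length 28, outside 26–27 ✗; 3' end GT has 1 G/C ✓; GC 15/28 = 53.6% ✓; longest run = 4 ✓ — fails.

None of the candidates satisfy all criteria.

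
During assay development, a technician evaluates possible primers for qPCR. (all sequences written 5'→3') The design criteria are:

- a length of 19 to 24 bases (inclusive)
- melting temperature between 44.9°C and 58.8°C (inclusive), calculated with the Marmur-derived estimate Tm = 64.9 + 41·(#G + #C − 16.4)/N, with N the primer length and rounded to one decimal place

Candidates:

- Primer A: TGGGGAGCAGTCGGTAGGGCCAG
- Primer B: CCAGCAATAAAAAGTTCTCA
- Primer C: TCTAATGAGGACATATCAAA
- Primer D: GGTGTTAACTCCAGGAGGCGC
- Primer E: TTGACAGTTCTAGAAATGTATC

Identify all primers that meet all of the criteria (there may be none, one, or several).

Primer A (23 nt, A=4 T=3 G=12 C=4): length 23 ✓; Tm = 64.9 + 41·(16 − 16.4)/23 = 64.2°C, outside 44.9–58.8°C ✗ — fails.
Primer B (20 nt, A=9 T=4 G=2 C=5): length 20 ✓; Tm = 64.9 + 41·(7 − 16.4)/20 = 45.6°C ✓ — passes.
Primer C (20 nt, A=9 T=5 G=3 C=3): length 20 ✓; Tm = 64.9 + 41·(6 − 16.4)/20 = 43.6°C, outside 44.9–58.8°C ✗ — fails.
Primer D (21 nt, A=4 T=4 G=8 C=5): length 21 ✓; Tm = 64.9 + 41·(13 − 16.4)/21 = 58.3°C ✓ — passes.
Primer E (22 nt, A=7 T=8 G=4 C=3): length 22 ✓; Tm = 64.9 + 41·(7 − 16.4)/22 = 47.4°C ✓ — passes.

Primer B, Primer D and Primer E.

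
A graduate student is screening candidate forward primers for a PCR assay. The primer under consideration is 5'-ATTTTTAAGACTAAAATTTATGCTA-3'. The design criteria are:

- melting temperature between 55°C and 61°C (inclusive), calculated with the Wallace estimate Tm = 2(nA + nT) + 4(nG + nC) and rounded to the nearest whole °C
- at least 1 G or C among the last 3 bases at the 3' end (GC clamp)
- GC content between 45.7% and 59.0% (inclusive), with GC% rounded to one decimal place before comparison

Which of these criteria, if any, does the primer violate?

Base counts: A=10, T=11, G=2, C=2 (length 25).
Tm: Tm = 2·21 + 4·4 = 58°C ✓
GC clamp: 3' end CTA has 1 G/C ✓
GC content: GC 4/25 = 16.0%, outside 45.7–59.0% ✗

Fails: GC content.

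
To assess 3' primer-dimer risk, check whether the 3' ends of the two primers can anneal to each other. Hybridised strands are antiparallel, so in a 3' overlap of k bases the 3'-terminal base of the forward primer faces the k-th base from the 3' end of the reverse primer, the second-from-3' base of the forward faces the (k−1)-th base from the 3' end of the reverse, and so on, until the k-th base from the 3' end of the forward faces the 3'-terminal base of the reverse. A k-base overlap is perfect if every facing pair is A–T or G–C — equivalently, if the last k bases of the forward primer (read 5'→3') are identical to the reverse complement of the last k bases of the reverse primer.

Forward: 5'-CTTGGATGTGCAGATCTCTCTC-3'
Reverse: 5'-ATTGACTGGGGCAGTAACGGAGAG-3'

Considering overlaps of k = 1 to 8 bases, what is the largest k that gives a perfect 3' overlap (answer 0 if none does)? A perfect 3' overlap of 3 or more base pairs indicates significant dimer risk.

Longest perfect overlap: 5 complementary base pairs; significant dimer risk (threshold 3).

Last 8 bases (5'→3') — forward …TCTCTCTC, reverse …ACGGAGAG.
Reverse complement of the reverse primer's last 8 bases: CTCTCCGT; its first k bases are the reverse complement of the reverse primer's last k bases, so a perfect k-base overlap needs the forward primer's last k bases to equal them.
Comparing (forward last k vs required): k=1: C vs C ✓; k=2: TC vs CT ✗; k=3: CTC vs CTC ✓; k=4: TCTC vs CTCT ✗; k=5: CTCTC vs CTCTC ✓; k=6: TCTCTC vs CTCTCC ✗; k=7: CTCTCTC vs CTCTCCG ✗; k=8: TCTCTCTC vs CTCTCCGT ✗.
Perfect overlaps at k = 1, 3, 5; the largest is 5.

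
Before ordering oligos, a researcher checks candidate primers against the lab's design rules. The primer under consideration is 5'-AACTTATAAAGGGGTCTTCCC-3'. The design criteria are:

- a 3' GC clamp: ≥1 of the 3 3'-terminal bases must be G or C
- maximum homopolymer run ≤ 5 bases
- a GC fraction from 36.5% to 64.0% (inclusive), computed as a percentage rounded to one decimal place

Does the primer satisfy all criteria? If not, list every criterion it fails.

Meets all criteria.

Base counts: A=6, T=6, G=4, C=5 (length 21).
GC clamp: 3' end CCC has 3 G/C ✓
homopolymer run: longest run = 4 ✓
GC content: GC 9/21 = 42.9% ✓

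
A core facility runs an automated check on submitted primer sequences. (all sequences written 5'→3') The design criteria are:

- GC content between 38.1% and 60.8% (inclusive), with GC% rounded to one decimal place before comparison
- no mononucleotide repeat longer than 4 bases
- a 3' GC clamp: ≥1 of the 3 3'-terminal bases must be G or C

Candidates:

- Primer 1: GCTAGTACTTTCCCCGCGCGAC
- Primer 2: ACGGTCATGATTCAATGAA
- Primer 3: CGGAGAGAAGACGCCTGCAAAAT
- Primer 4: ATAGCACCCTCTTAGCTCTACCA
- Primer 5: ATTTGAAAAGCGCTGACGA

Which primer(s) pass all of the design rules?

Primer 4 and Primer 5.

Primer 1 (22 nt, A=3 T=5 G=5 C=9): GC 14/22 = 63.6%, outside 38.1–60.8% ✗; longest run = 4 ✓; 3' end GAC has 2 G/C ✓ — fails.
Primer 2 (19 nt, A=7 T=5 G=4 C=3): GC 7/19 = 36.8%, outside 38.1–60.8% ✗; longest run = 2 ✓; 3' end GAA has 1 G/C ✓ — fails.
Primer 3 (23 nt, A=9 T=2 G=7 C=5): GC 12/23 = 52.2% ✓; longest run = 4 ✓; 3' end AAT has 0 G/C, need ≥1 ✗ — fails.
Primer 4 (23 nt, A=6 T=6 G=2 C=9): GC 11/23 = 47.8% ✓; longest run = 3 ✓; 3' end CCA has 2 G/C ✓ — passes.
Primer 5 (19 nt, A=7 T=4 G=5 C=3): GC 8/19 = 42.1% ✓; longest run = 4 ✓; 3' end CGA has 2 G/C ✓ — passes.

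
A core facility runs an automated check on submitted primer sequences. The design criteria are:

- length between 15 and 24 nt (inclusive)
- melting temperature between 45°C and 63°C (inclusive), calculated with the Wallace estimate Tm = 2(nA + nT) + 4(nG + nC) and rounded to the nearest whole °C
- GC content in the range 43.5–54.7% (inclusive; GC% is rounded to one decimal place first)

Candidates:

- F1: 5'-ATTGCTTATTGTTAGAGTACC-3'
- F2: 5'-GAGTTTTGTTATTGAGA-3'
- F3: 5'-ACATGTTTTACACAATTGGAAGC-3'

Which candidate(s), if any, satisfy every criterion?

None of the candidates satisfy all criteria.

F1 (21 nt, A=5 T=9 G=4 C=3): length 21 ✓; Tm = 2·14 + 4·7 = 56°C ✓; GC 7/21 = 33.3%, outside 43.5–54.7% ✗ — fails.
F2 (17 nt, A=4 T=8 G=5 C=0): length 17 ✓; Tm = 2·12 + 4·5 = 44°C, outside 45–63°C ✗; GC 5/17 = 29.4%, outside 43.5–54.7% ✗ — fails.
F3 (23 nt, A=8 T=7 G=4 C=4): length 23 ✓; Tm = 2·15 + 4·8 = 62°C ✓; GC 8/23 = 34.8%, outside 43.5–54.7% ✗ — fails.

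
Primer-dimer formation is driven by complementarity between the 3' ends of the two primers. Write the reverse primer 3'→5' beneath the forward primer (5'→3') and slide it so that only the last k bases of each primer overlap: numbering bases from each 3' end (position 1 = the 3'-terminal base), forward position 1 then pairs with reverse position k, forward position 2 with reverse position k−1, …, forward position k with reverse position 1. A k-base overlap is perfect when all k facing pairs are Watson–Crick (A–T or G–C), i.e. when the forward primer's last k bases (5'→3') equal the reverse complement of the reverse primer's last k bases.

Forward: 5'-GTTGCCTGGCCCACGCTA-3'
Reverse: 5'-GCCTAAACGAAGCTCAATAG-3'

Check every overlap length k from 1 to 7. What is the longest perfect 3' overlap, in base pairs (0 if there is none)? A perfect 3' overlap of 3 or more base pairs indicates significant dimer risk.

Last 7 bases (5'→3') — forward …CACGCTA, reverse …TCAATAG.
Reverse complement of the reverse primer's last 7 bases: CTATTGA; its first k bases are the reverse complement of the reverse primer's last k bases, so a perfect k-base overlap needs the forward primer's last k bases to equal them.
Comparing (forward last k vs required): k=1: A vs C ✗; k=2: TA vs CT ✗; k=3: CTA vs CTA ✓; k=4: GCTA vs CTAT ✗; k=5: CGCTA vs CTATT ✗; k=6: ACGCTA vs CTATTG ✗; k=7: CACGCTA vs CTATTGA ✗.
Only k = 3 is perfect, so the longest perfect 3' overlap is 3.

Longest perfect overlap: 3 complementary base pairs; significant dimer risk (threshold 3).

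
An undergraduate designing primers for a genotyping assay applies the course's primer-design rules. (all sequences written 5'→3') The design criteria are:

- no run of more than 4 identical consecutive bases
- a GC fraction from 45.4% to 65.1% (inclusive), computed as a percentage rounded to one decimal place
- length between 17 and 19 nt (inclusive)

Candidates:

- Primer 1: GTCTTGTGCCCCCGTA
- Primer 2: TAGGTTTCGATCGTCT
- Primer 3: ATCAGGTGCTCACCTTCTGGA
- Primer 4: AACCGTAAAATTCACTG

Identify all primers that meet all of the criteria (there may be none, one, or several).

Primer 1 (16 nt, A=1 T=5 G=4 C=6): longest run = 5, exceeds 4 ✗; GC 10/16 = 62.5% ✓; length 16, outside 17–19 ✗ — fails.
Primer 2 (16 nt, A=2 T=7 G=4 C=3): longest run = 3 ✓; GC 7/16 = 43.8%, outside 45.4–65.1% ✗; length 16, outside 17–19 ✗ — fails.
Primer 3 (21 nt, A=4 T=6 G=5 C=6): longest run = 2 ✓; GC 11/21 = 52.4% ✓; length 21, outside 17–19 ✗ — fails.
Primer 4 (17 nt, A=7 T=4 G=2 C=4): longest run = 4 ✓; GC 6/17 = 35.3%, outside 45.4–65.1% ✗; length 17 ✓ — fails.

None of the candidates satisfy all criteria.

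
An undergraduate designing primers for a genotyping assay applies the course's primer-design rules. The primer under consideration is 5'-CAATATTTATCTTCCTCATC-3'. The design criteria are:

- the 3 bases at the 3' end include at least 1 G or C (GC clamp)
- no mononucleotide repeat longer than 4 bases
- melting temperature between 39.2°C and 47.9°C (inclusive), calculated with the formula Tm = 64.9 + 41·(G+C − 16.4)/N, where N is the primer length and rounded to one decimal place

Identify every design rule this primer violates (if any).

Base counts: A=5, T=9, G=0, C=6 (length 20).
GC clamp: 3' end ATC has 1 G/C ✓
homopolymer run: longest run = 3 ✓
Tm: Tm = 64.9 + 41·(6 − 16.4)/20 = 43.6°C ✓

Meets all criteria.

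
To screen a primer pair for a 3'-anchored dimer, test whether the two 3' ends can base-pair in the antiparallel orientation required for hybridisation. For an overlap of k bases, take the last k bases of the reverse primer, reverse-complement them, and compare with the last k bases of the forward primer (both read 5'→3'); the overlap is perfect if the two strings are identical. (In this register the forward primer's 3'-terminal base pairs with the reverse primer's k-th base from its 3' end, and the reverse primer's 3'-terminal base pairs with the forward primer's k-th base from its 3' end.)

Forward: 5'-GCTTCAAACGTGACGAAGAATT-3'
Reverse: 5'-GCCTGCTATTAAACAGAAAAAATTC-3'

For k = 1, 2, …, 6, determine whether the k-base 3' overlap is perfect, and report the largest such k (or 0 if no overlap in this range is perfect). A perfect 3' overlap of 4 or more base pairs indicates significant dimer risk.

Last 6 bases (5'→3') — forward …AGAATT, reverse …AAATTC.
Reverse complement of the reverse primer's last 6 bases: GAATTT; its first k bases are the reverse complement of the reverse primer's last k bases, so a perfect k-base overlap needs the forward primer's last k bases to equal them.
Comparing (forward last k vs required): k=1: T vs G ✗; k=2: TT vs GA ✗; k=3: ATT vs GAA ✗; k=4: AATT vs GAAT ✗; k=5: GAATT vs GAATT ✓; k=6: AGAATT vs GAATTT ✗.
Only k = 5 is perfect, so the longest perfect 3' overlap is 5.

Longest perfect overlap: 5 complementary base pairs; significant dimer risk (threshold 4).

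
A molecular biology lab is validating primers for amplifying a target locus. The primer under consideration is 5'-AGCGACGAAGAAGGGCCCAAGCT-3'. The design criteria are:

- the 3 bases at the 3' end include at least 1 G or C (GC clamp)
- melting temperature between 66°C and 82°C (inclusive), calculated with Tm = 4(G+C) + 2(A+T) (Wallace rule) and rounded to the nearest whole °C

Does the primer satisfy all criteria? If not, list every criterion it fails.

Base counts: A=8, T=1, G=8, C=6 (length 23).
GC clamp: 3' end GCT has 2 G/C ✓
Tm: Tm = 2·9 + 4·14 = 74°C ✓

Meets all criteria.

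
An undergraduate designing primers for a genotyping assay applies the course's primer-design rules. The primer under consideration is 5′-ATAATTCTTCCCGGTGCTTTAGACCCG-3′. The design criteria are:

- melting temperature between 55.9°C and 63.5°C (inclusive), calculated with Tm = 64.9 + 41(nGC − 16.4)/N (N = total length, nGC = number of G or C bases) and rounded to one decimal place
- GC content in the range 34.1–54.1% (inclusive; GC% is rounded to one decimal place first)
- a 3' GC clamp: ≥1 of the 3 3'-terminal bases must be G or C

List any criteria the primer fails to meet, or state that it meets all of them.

Meets all criteria.

Base counts: A=5, T=9, G=5, C=8 (length 27).
Tm: Tm = 64.9 + 41·(13 − 16.4)/27 = 59.7°C ✓
GC content: GC 13/27 = 48.1% ✓
GC clamp: 3' end CCG has 3 G/C ✓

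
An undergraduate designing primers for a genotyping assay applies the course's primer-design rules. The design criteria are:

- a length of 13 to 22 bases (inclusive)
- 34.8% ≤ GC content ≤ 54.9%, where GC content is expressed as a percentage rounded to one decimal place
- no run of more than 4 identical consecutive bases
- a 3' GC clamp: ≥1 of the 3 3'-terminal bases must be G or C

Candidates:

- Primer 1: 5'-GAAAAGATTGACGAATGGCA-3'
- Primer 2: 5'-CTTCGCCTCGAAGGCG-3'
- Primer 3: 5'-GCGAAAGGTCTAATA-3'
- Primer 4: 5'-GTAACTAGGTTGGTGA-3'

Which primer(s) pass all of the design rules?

Primer 1 and Primer 4.

Primer 1 (20 nt, A=9 T=3 G=6 C=2): length 20 ✓; GC 8/20 = 40.0% ✓; longest run = 4 ✓; 3' end GCA has 2 G/C ✓ — passes.
Primer 2 (16 nt, A=2 T=3 G=5 C=6): length 16 ✓; GC 11/16 = 68.8%, outside 34.8–54.9% ✗; longest run = 2 ✓; 3' end GCG has 3 G/C ✓ — fails.
Primer 3 (15 nt, A=6 T=3 G=4 C=2): length 15 ✓; GC 6/15 = 40.0% ✓; longest run = 3 ✓; 3' end ATA has 0 G/C, need ≥1 ✗ — fails.
Primer 4 (16 nt, A=4 T=5 G=6 C=1): length 16 ✓; GC 7/16 = 43.8% ✓; longest run = 2 ✓; 3' end TGA has 1 G/C ✓ — passes.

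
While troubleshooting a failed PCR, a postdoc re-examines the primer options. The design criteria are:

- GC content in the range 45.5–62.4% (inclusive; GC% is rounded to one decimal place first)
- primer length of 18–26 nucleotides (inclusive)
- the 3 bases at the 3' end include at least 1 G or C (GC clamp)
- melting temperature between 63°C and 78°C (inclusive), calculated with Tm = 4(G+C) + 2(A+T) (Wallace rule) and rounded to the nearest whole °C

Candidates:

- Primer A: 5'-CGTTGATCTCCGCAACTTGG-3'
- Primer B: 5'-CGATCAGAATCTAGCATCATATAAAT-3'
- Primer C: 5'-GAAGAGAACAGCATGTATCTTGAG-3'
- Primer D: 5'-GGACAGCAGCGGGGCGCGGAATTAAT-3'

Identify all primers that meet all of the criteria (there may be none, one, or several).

Primer A (20 nt, A=3 T=6 G=5 C=6): GC 11/20 = 55.0% ✓; length 20 ✓; 3' end TGG has 2 G/C ✓; Tm = 2·9 + 4·11 = 62°C, outside 63–78°C ✗ — fails.
Primer B (26 nt, A=11 T=7 G=3 C=5): GC 8/26 = 30.8%, outside 45.5–62.4% ✗; length 26 ✓; 3' end AAT has 0 G/C, need ≥1 ✗; Tm = 2·18 + 4·8 = 68°C ✓ — fails.
Primer C (24 nt, A=9 T=5 G=7 C=3): GC 10/24 = 41.7%, outside 45.5–62.4% ✗; length 24 ✓; 3' end GAG has 2 G/C ✓; Tm = 2·14 + 4·10 = 68°C ✓ — fails.
Primer D (26 nt, A=7 T=3 G=11 C=5): GC 16/26 = 61.5% ✓; length 26 ✓; 3' end AAT has 0 G/C, need ≥1 ✗; Tm = 2·10 + 4·16 = 84°C, outside 63–78°C ✗ — fails.

None of the candidates satisfy all criteria.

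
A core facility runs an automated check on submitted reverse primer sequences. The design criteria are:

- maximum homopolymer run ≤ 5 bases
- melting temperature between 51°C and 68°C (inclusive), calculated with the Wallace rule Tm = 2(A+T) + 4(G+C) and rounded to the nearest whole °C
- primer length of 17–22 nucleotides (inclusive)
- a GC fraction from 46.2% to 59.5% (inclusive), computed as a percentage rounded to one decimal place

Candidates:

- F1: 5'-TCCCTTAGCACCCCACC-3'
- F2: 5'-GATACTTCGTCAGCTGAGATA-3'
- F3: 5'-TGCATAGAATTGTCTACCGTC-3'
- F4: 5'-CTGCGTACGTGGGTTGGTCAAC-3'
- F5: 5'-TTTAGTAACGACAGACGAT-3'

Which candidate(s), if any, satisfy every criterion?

None of the candidates satisfy all criteria.

F1 (17 nt, A=3 T=3 G=1 C=10): longest run = 4 ✓; Tm = 2·6 + 4·11 = 56°C ✓; length 17 ✓; GC 11/17 = 64.7%, outside 46.2–59.5% ✗ — fails.
F2 (21 nt, A=6 T=6 G=5 C=4): longest run = 2 ✓; Tm = 2·12 + 4·9 = 60°C ✓; length 21 ✓; GC 9/21 = 42.9%, outside 46.2–59.5% ✗ — fails.
F3 (21 nt, A=5 T=7 G=4 C=5): longest run = 2 ✓; Tm = 2·12 + 4·9 = 60°C ✓; length 21 ✓; GC 9/21 = 42.9%, outside 46.2–59.5% ✗ — fails.
F4 (22 nt, A=3 T=6 G=8 C=5): longest run = 3 ✓; Tm = 2·9 + 4·13 = 70°C, outside 51–68°C ✗; length 22 ✓; GC 13/22 = 59.1% ✓ — fails.
F5 (19 nt, A=7 T=5 G=4 C=3): longest run = 3 ✓; Tm = 2·12 + 4·7 = 52°C ✓; length 19 ✓; GC 7/19 = 36.8%, outside 46.2–59.5% ✗ — fails.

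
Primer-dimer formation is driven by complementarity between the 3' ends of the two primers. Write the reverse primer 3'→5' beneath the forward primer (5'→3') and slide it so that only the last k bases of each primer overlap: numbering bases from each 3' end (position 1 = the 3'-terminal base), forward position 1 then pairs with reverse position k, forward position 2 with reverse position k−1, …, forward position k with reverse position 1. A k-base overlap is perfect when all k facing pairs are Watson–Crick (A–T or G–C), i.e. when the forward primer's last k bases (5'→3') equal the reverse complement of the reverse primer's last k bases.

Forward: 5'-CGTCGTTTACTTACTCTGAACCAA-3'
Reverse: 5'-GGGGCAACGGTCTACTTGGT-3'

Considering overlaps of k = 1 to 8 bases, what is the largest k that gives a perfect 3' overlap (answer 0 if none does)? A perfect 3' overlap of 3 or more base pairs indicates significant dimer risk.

Last 8 bases (5'→3') — forward …TGAACCAA, reverse …TACTTGGT.
Reverse complement of the reverse primer's last 8 bases: ACCAAGTA; its first k bases are the reverse complement of the reverse primer's last k bases, so a perfect k-base overlap needs the forward primer's last k bases to equal them.
Comparing (forward last k vs required): k=1: A vs A ✓; k=2: AA vs AC ✗; k=3: CAA vs ACC ✗; k=4: CCAA vs ACCA ✗; k=5: ACCAA vs ACCAA ✓; k=6: AACCAA vs ACCAAG ✗; k=7: GAACCAA vs ACCAAGT ✗; k=8: TGAACCAA vs ACCAAGTA ✗.
Perfect overlaps at k = 1, 5; the largest is 5.

Longest perfect overlap: 5 complementary base pairs; significant dimer risk (threshold 3).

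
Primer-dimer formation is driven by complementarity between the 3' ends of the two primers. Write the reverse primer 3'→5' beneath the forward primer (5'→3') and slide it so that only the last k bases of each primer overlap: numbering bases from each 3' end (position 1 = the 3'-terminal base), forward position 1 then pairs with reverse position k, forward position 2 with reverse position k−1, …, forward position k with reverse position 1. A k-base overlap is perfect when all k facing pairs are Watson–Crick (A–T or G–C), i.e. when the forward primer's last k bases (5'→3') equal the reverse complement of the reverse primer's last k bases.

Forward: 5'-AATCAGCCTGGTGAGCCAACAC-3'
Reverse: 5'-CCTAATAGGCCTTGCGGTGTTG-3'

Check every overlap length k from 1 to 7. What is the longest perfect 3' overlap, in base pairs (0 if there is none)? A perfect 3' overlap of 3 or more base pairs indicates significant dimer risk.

Last 7 bases (5'→3') — forward …CCAACAC, reverse …GGTGTTG.
Reverse complement of the reverse primer's last 7 bases: CAACACC; its first k bases are the reverse complement of the reverse primer's last k bases, so a perfect k-base overlap needs the forward primer's last k bases to equal them.
Comparing (forward last k vs required): k=1: C vs C ✓; k=2: AC vs CA ✗; k=3: CAC vs CAA ✗; k=4: ACAC vs CAAC ✗; k=5: AACAC vs CAACA ✗; k=6: CAACAC vs CAACAC ✓; k=7: CCAACAC vs CAACACC ✗.
Perfect overlaps at k = 1, 6; the largest is 6.

Longest perfect overlap: 6 complementary base pairs; significant dimer risk (threshold 3).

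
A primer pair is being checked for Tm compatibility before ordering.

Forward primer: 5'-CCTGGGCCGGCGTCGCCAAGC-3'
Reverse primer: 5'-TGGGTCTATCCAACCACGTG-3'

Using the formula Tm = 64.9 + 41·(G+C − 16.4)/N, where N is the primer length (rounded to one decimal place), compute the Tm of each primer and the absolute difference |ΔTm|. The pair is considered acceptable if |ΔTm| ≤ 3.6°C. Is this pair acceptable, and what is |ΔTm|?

Forward: G+C = 17, N = 21 → Tm = 64.9 + 41·(17 − 16.4)/21 = 66.1°C.
Reverse: G+C = 11, N = 20 → Tm = 64.9 + 41·(11 − 16.4)/20 = 53.8°C.
|ΔTm| = |66.1 − 53.8| = 12.3°C, > 3.6°C.

|ΔTm| = 12.3°C; the pair is not acceptable.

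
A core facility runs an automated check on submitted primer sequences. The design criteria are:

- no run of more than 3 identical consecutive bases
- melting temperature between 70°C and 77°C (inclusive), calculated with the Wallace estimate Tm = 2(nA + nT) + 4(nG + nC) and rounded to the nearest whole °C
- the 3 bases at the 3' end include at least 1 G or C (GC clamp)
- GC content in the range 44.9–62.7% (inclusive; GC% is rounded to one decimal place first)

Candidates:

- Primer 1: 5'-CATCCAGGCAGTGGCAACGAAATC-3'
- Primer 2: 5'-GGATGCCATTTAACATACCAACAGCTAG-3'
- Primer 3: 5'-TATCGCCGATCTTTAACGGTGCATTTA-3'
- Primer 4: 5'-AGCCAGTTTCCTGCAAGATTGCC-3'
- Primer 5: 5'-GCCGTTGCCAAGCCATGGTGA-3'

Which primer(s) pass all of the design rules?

Primer 1 (24 nt, A=8 T=3 G=6 C=7): longest run = 3 ✓; Tm = 2·11 + 4·13 = 74°C ✓; 3' end ATC has 1 G/C ✓; GC 13/24 = 54.2% ✓ — passes.
Primer 2 (28 nt, A=10 T=6 G=5 C=7): longest run = 3 ✓; Tm = 2·16 + 4·12 = 80°C, outside 70–77°C ✗; 3' end TAG has 1 G/C ✓; GC 12/28 = 42.9%, outside 44.9–62.7% ✗ — fails.
Primer 3 (27 nt, A=6 T=10 G=5 C=6): longest run = 3 ✓; Tm = 2·16 + 4·11 = 76°C ✓; 3' end TTA has 0 G/C, need ≥1 ✗; GC 11/27 = 40.7%, outside 44.9–62.7% ✗ — fails.
Primer 4 (23 nt, A=5 T=6 G=5 C=7): longest run = 3 ✓; Tm = 2·11 + 4·12 = 70°C ✓; 3' end GCC has 3 G/C ✓; GC 12/23 = 52.2% ✓ — passes.
Primer 5 (21 nt, A=4 T=4 G=7 C=6): longest run = 2 ✓; Tm = 2·8 + 4·13 = 68°C, outside 70–77°C ✗; 3' end TGA has 1 G/C ✓; GC 13/21 = 61.9% ✓ — fails.

Primer 1 and Primer 4.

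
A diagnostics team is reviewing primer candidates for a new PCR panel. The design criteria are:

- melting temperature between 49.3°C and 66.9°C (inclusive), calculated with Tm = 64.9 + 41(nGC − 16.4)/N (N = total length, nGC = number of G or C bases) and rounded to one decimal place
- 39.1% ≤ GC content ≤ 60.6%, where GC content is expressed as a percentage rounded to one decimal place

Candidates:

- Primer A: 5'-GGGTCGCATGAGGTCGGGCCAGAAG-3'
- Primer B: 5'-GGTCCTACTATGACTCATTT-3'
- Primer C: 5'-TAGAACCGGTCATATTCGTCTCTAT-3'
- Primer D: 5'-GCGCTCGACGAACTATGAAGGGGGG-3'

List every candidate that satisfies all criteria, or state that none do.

Primer C only.

Primer A (25 nt, A=5 T=3 G=12 C=5): Tm = 64.9 + 41·(17 − 16.4)/25 = 65.9°C ✓; GC 17/25 = 68.0%, outside 39.1–60.6% ✗ — fails.
Primer B (20 nt, A=4 T=8 G=3 C=5): Tm = 64.9 + 41·(8 − 16.4)/20 = 47.7°C, outside 49.3–66.9°C ✗; GC 8/20 = 40.0% ✓ — fails.
Primer C (25 nt, A=6 T=9 G=4 C=6): Tm = 64.9 + 41·(10 − 16.4)/25 = 54.4°C ✓; GC 10/25 = 40.0% ✓ — passes.
Primer D (25 nt, A=6 T=3 G=11 C=5): Tm = 64.9 + 41·(16 − 16.4)/25 = 64.2°C ✓; GC 16/25 = 64.0%, outside 39.1–60.6% ✗ — fails.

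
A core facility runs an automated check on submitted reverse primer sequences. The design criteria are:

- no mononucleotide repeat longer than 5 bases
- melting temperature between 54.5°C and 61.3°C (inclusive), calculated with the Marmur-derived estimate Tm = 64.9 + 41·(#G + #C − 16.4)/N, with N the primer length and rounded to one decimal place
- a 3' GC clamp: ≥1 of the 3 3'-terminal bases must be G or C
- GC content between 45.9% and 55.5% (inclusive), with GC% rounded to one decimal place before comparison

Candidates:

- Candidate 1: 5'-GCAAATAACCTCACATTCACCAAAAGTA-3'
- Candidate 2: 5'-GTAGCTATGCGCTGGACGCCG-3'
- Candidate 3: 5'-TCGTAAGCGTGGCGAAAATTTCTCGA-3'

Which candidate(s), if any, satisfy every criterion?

Candidate 3 only.

Candidate 1 (28 nt, A=13 T=5 G=2 C=8): longest run = 4 ✓; Tm = 64.9 + 41·(10 − 16.4)/28 = 55.5°C ✓; 3' end GTA has 1 G/C ✓; GC 10/28 = 35.7%, outside 45.9–55.5% ✗ — fails.
Candidate 2 (21 nt, A=3 T=4 G=8 C=6): longest run = 2 ✓; Tm = 64.9 + 41·(14 − 16.4)/21 = 60.2°C ✓; 3' end CCG has 3 G/C ✓; GC 14/21 = 66.7%, outside 45.9–55.5% ✗ — fails.
Candidate 3 (26 nt, A=7 T=7 G=7 C=5): longest run = 4 ✓; Tm = 64.9 + 41·(12 − 16.4)/26 = 58.0°C ✓; 3' end CGA has 2 G/C ✓; GC 12/26 = 46.2% ✓ — passes.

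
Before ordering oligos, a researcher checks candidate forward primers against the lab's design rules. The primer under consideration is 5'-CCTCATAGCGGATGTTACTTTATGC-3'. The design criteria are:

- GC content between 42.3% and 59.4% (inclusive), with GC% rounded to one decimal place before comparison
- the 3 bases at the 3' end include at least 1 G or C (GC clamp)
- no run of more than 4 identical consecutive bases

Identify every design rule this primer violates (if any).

Meets all criteria.

Base counts: A=5, T=9, G=5, C=6 (length 25).
GC content: GC 11/25 = 44.0% ✓
GC clamp: 3' end TGC has 2 G/C ✓
homopolymer run: longest run = 3 ✓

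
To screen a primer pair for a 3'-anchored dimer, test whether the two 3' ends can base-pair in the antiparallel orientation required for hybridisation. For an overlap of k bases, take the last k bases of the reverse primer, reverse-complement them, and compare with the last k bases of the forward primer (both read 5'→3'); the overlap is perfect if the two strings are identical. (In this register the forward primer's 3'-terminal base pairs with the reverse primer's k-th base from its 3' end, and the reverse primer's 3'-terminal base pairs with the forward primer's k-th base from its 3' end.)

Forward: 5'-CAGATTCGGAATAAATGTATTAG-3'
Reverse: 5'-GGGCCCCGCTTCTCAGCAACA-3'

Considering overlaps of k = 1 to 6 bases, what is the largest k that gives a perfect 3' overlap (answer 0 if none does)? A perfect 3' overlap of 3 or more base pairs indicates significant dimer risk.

Longest perfect overlap: 0 complementary base pairs; below the dimer-risk threshold (threshold 3).

Last 6 bases (5'→3') — forward …TATTAG, reverse …GCAACA.
Reverse complement of the reverse primer's last 6 bases: TGTTGC; its first k bases are the reverse complement of the reverse primer's last k bases, so a perfect k-base overlap needs the forward primer's last k bases to equal them.
Comparing (forward last k vs required): k=1: G vs T ✗; k=2: AG vs TG ✗; k=3: TAG vs TGT ✗; k=4: TTAG vs TGTT ✗; k=5: ATTAG vs TGTTG ✗; k=6: TATTAG vs TGTTGC ✗.
No overlap length from 1 to 6 is perfect, so the longest perfect 3' overlap is 0.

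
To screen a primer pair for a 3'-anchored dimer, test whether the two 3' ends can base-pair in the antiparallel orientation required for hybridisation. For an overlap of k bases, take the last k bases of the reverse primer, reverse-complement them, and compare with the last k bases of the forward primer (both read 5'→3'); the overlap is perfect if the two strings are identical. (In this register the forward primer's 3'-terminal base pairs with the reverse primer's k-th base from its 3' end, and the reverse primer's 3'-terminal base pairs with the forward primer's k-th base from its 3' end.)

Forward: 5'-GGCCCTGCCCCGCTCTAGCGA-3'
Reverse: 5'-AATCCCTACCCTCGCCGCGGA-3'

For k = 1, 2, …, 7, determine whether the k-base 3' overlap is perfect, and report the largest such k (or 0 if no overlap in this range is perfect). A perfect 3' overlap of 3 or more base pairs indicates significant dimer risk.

Longest perfect overlap: 0 complementary base pairs; below the dimer-risk threshold (threshold 3).

Last 7 bases (5'→3') — forward …CTAGCGA, reverse …CCGCGGA.
Reverse complement of the reverse primer's last 7 bases: TCCGCGG; its first k bases are the reverse complement of the reverse primer's last k bases, so a perfect k-base overlap needs the forward primer's last k bases to equal them.
Comparing (forward last k vs required): k=1: A vs T ✗; k=2: GA vs TC ✗; k=3: CGA vs TCC ✗; k=4: GCGA vs TCCG ✗; k=5: AGCGA vs TCCGC ✗; k=6: TAGCGA vs TCCGCG ✗; k=7: CTAGCGA vs TCCGCGG ✗.
No overlap length from 1 to 7 is perfect, so the longest perfect 3' overlap is 0.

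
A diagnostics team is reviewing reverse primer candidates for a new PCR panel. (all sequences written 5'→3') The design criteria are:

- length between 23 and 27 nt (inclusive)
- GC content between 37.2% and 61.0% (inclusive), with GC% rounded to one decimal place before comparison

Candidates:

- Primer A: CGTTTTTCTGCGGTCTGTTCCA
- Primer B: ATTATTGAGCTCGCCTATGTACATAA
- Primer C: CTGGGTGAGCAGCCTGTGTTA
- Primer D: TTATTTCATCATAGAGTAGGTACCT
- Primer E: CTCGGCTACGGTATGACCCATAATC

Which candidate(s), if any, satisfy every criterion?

Primer A (22 nt, A=1 T=10 G=5 C=6): length 22, outside 23–27 ✗; GC 11/22 = 50.0% ✓ — fails.
Primer B (26 nt, A=8 T=9 G=4 C=5): length 26 ✓; GC 9/26 = 34.6%, outside 37.2–61.0% ✗ — fails.
Primer C (21 nt, A=3 T=6 G=8 C=4): length 21, outside 23–27 ✗; GC 12/21 = 57.1% ✓ — fails.
Primer D (25 nt, A=7 T=10 G=4 C=4): length 25 ✓; GC 8/25 = 32.0%, outside 37.2–61.0% ✗ — fails.
Primer E (25 nt, A=6 T=6 G=5 C=8): length 25 ✓; GC 13/25 = 52.0% ✓ — passes.

Primer E only.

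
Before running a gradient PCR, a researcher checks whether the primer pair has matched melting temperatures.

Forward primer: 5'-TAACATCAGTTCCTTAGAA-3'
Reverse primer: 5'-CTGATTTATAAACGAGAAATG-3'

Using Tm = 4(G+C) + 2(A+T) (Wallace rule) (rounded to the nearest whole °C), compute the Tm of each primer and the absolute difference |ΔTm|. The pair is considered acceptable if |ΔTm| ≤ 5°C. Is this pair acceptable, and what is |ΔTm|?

Forward: A=7 T=6 G=2 C=4 → Tm = 2·13 + 4·6 = 50°C.
Reverse: A=9 T=6 G=4 C=2 → Tm = 2·15 + 4·6 = 54°C.
|ΔTm| = |50 − 54| = 4°C, ≤ 5°C.

|ΔTm| = 4°C; the pair is acceptable.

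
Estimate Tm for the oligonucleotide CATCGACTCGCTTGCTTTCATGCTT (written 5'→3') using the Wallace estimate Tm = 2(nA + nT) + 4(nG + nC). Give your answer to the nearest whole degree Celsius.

74°C

Base counts: A=3, T=10, G=4, C=8 (length 25).
Tm = 2·(3+10) + 4·(4+8) = 2·13 + 4·12 = 26 + 48 = 74°C.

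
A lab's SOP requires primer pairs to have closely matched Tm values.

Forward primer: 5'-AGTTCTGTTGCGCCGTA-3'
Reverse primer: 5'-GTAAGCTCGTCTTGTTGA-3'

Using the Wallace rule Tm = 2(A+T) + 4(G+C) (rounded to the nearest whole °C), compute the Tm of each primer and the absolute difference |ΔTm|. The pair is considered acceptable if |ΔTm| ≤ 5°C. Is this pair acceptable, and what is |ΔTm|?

Forward: A=2 T=6 G=5 C=4 → Tm = 2·8 + 4·9 = 52°C.
Reverse: A=3 T=7 G=5 C=3 → Tm = 2·10 + 4·8 = 52°C.
|ΔTm| = |52 − 52| = 0°C, ≤ 5°C.

|ΔTm| = 0°C; the pair is acceptable.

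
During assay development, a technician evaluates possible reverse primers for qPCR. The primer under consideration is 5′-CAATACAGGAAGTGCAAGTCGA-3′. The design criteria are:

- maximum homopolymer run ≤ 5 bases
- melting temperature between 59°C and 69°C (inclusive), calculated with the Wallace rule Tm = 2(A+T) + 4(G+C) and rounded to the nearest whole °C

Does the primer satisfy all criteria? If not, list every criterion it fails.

Meets all criteria.

Base counts: A=9, T=3, G=6, C=4 (length 22).
homopolymer run: longest run = 2 ✓
Tm: Tm = 2·12 + 4·10 = 64°C ✓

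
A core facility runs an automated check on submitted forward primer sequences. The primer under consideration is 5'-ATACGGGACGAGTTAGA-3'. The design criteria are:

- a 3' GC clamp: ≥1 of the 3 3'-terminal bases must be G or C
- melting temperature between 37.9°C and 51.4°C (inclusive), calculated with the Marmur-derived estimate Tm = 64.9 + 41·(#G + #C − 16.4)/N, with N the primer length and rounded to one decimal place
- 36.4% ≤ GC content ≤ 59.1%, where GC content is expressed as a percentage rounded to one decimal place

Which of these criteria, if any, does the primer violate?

Meets all criteria.

Base counts: A=6, T=3, G=6, C=2 (length 17).
GC clamp: 3' end AGA has 1 G/C ✓
Tm: Tm = 64.9 + 41·(8 − 16.4)/17 = 44.6°C ✓
GC content: GC 8/17 = 47.1% ✓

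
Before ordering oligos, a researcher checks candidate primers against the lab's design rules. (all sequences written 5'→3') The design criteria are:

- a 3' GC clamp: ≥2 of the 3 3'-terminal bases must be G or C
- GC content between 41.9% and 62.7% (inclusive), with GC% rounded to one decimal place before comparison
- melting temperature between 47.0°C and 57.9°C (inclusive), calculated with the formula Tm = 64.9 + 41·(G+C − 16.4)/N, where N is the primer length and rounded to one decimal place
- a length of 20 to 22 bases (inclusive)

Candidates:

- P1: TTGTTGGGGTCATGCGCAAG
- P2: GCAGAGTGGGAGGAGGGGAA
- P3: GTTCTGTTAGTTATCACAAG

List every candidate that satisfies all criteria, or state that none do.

P1 (20 nt, A=3 T=6 G=8 C=3): 3' end AAG has 1 G/C, need ≥2 ✗; GC 11/20 = 55.0% ✓; Tm = 64.9 + 41·(11 − 16.4)/20 = 53.8°C ✓; length 20 ✓ — fails.
P2 (20 nt, A=6 T=1 G=12 C=1): 3' end GAA has 1 G/C, need ≥2 ✗; GC 13/20 = 65.0%, outside 41.9–62.7% ✗; Tm = 64.9 + 41·(13 − 16.4)/20 = 57.9°C ✓; length 20 ✓ — fails.
P3 (20 nt, A=5 T=8 G=4 C=3): 3' end AAG has 1 G/C, need ≥2 ✗; GC 7/20 = 35.0%, outside 41.9–62.7% ✗; Tm = 64.9 + 41·(7 − 16.4)/20 = 45.6°C, outside 47.0–57.9°C ✗; length 20 ✓ — fails.

None of the candidates satisfy all criteria.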